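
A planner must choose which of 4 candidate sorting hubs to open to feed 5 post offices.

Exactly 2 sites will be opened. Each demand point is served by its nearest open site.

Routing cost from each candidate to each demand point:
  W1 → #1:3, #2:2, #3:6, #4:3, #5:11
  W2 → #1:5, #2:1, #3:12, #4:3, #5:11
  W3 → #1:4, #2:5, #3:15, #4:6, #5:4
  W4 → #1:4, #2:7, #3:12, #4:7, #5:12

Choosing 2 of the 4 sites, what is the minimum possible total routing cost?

Open {W1, W3}.
  #1→W1 3, #2→W1 2, #3→W1 6, #4→W1 3, #5→W3 4  ⇒ total 18.
Compare {W1, W2}: total 24.
Compare {W2, W3}: total 24.
No size-2 selection does better; minimum is 18.

18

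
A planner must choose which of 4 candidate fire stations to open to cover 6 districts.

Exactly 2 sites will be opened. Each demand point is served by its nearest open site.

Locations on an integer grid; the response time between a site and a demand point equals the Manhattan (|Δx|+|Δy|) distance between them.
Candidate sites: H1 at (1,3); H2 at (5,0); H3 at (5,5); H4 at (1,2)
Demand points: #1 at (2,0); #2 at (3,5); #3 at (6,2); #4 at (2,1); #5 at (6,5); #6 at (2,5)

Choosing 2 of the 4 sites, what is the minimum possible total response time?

Open {H3, H4}.
  #1→H4 3, #2→H3 2, #3→H3 4, #4→H4 2, #5→H3 1, #6→H3 3  ⇒ total 15.
Compare {H2, H3}: total 16.
Compare {H1, H3}: total 17.
No size-2 selection does better; minimum is 15.

15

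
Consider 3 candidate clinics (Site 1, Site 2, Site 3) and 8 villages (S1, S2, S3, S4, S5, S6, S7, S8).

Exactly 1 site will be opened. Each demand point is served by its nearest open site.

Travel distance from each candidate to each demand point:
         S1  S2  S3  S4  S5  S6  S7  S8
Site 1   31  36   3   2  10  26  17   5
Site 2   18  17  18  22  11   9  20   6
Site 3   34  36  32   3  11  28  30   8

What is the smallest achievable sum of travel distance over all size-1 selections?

Open {Site 2}.
  S1→Site 2 18, S2→Site 2 17, S3→Site 2 18, S4→Site 2 22, S5→Site 2 11, S6→Site 2 9, S7→Site 2 20, S8→Site 2 6  ⇒ total 121.
Compare {Site 1}: total 130.
Compare {Site 3}: total 182.

121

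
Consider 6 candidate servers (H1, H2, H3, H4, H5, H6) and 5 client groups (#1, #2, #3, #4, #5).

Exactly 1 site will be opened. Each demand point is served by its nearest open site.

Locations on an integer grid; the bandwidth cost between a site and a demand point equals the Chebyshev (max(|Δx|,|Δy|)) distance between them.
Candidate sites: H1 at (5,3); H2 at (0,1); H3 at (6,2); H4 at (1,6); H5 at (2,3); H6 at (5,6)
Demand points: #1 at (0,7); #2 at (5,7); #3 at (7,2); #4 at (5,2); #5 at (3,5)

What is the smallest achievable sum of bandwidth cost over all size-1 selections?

14

Open {H1}.
  #1→H1 5, #2→H1 4, #3→H1 2, #4→H1 1, #5→H1 2  ⇒ total 14.
Compare {H3}: total 16.
Compare {H6}: total 16.
No size-1 selection does better; minimum is 14.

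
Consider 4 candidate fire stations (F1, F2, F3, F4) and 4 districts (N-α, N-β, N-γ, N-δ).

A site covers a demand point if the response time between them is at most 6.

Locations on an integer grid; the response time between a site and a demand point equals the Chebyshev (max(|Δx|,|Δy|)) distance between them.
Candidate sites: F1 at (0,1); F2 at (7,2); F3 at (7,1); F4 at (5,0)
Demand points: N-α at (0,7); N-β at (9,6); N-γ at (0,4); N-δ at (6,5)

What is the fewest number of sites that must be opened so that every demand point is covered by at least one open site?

Coverage sets (demand points within 6 of each site):
  F1: {N-α, N-γ, N-δ}
  F2: {N-β, N-δ}
  F3: {N-β, N-δ}
  F4: {N-β, N-γ, N-δ}
No single site covers all 4 demand points.
But {F1, F2} covers everything, so the minimum is 2.

2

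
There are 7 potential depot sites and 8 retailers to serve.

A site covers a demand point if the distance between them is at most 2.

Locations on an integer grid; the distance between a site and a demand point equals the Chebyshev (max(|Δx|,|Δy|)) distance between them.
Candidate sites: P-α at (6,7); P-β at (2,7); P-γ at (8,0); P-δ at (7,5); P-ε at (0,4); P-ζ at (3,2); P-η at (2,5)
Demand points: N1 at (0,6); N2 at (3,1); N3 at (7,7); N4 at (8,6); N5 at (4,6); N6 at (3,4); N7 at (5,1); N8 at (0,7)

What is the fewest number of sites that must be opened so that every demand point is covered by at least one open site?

3

Coverage sets (demand points within 2 of each site):
  P-α: {N3, N4, N5}
  P-β: {N1, N5, N8}
  P-γ: {}
  P-δ: {N3, N4}
  P-ε: {N1}
  P-ζ: {N2, N6, N7}
  P-η: {N1, N5, N6, N8}
No 2 sites suffice: every size-2 union leaves at least one demand point uncovered.
But {P-α, P-β, P-ζ} covers everything, so the minimum is 3.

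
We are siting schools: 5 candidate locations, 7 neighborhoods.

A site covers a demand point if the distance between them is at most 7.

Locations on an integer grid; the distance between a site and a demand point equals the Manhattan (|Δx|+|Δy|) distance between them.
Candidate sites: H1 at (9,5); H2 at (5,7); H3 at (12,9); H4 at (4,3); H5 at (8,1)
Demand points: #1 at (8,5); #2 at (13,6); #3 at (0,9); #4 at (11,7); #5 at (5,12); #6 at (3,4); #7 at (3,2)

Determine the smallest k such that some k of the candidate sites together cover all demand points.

2

Coverage sets (demand points within 7 of each site):
  H1: {#1, #2, #4, #6}
  H2: {#1, #3, #4, #5, #6, #7}
  H3: {#2, #4}
  H4: {#1, #6, #7}
  H5: {#1, #7}
No single site covers all 7 demand points.
But {H1, H2} covers everything, so the minimum is 2.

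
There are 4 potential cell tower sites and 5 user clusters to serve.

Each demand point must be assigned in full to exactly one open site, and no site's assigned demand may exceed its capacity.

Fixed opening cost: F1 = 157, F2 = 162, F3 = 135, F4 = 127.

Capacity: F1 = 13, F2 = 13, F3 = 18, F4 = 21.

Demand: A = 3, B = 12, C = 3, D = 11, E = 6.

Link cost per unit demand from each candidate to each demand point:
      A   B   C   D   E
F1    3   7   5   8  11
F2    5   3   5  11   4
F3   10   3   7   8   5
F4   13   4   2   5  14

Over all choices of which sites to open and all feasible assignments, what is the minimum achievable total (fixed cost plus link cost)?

428

Open {F3, F4}; cheapest assignment that respects the capacities:
  F3 (cap 18, load 18): B, E — cost 12×3 + 6×5 = 66
  F4 (cap 21, load 17): A, C, D — cost 3×13 + 3×2 + 11×5 = 100
  Shipping 166, fixed 262 → total 428.
  Any other capacity-feasible assignment to {F3, F4} ships for at least 166.
Compare {F1, F3, F4}: its best feasible assignment gives total 555.
Compare {F2, F3, F4}: its best feasible assignment gives total 560.
Every other set of open sites that can feasibly serve all demand totals ≥ 555 even under its best assignment. Minimum: 428.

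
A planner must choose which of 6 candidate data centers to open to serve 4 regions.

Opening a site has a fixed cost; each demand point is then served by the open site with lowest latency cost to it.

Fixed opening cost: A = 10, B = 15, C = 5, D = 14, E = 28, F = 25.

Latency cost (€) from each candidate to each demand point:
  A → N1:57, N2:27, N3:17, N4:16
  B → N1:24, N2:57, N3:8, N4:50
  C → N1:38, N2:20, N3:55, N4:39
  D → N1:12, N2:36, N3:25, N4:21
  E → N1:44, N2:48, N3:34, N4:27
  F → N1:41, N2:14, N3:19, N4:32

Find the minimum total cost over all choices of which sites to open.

Open {A, C, D}: assign each demand point to its cheapest open site.
  N1→D 12, N2→C 20, N3→A 17, N4→A 16
  latency cost 65, fixed 29 → total 94.
Compare {B, C, D}: latency cost 61 + fixed 34 = 95.
Compare {A, D}: latency cost 72 + fixed 24 = 96.
Compare {C, D}: latency cost 78 + fixed 19 = 97.
All other subsets cost ≥ 95. Minimum total cost: 94.

94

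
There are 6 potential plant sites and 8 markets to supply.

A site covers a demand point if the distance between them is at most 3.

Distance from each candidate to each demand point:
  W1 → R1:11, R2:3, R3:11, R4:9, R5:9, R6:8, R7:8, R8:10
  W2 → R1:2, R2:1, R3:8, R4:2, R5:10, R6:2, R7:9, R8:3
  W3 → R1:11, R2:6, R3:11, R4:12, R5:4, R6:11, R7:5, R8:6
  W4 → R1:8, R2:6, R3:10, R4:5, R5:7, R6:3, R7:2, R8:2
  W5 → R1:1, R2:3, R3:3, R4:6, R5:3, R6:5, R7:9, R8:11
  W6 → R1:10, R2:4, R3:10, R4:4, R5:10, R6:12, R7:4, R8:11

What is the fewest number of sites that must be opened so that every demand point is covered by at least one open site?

Coverage sets (demand points within 3 of each site):
  W1: {R2}
  W2: {R1, R2, R4, R6, R8}
  W3: {}
  W4: {R6, R7, R8}
  W5: {R1, R2, R3, R5}
  W6: {}
No 2 sites suffice: every size-2 union leaves at least one demand point uncovered.
But {W2, W4, W5} covers everything, so the minimum is 3.

3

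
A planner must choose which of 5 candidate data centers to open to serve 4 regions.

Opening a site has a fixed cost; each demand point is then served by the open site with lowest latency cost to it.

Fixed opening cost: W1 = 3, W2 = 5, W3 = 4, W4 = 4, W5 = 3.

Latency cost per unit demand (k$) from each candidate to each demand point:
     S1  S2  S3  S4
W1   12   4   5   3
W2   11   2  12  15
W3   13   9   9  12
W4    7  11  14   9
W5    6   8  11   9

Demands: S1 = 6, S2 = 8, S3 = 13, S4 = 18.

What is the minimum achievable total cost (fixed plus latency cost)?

Open {W1, W2, W5}: assign each demand point to its cheapest open site.
  S1→W5 6×6=36, S2→W2 8×2=16, S3→W1 13×5=65, S4→W1 18×3=54
  latency cost 171, fixed 11 → total 182.
Compare {W1, W2, W3, W5}: latency cost 171 + fixed 15 = 186.
Compare {W1, W2, W4, W5}: latency cost 171 + fixed 15 = 186.
Compare {W1, W2, W4}: latency cost 177 + fixed 12 = 189.
All other subsets cost ≥ 186. Minimum total cost: 182.

182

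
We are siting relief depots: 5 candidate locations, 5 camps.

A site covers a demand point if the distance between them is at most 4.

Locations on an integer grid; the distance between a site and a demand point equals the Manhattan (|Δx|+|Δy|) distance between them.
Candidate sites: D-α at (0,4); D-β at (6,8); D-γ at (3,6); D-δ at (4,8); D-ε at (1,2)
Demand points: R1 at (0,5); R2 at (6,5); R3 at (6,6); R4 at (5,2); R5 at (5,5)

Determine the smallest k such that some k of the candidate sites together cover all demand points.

2

Coverage sets (demand points within 4 of each site):
  D-α: {R1}
  D-β: {R2, R3, R5}
  D-γ: {R1, R2, R3, R5}
  D-δ: {R3, R5}
  D-ε: {R1, R4}
No single site covers all 5 demand points.
But {D-β, D-ε} covers everything, so the minimum is 2.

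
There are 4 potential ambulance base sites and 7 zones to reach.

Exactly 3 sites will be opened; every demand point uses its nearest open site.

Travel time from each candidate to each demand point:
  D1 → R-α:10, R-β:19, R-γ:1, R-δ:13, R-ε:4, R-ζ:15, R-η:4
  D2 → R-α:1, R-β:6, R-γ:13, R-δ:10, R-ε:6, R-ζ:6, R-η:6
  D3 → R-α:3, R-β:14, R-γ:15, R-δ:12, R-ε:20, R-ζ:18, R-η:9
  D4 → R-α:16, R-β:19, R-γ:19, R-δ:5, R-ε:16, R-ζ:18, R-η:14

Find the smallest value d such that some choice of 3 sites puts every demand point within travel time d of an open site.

6

Open {D1, D2, D4}.
  Farthest demand point is R-β at travel time 6 (to D2); all others are ≤ 6.
With {D1, D2, D3} the worst case is 10.
With {D2, D3, D4} the worst case is 13.
No size-3 selection achieves below 6.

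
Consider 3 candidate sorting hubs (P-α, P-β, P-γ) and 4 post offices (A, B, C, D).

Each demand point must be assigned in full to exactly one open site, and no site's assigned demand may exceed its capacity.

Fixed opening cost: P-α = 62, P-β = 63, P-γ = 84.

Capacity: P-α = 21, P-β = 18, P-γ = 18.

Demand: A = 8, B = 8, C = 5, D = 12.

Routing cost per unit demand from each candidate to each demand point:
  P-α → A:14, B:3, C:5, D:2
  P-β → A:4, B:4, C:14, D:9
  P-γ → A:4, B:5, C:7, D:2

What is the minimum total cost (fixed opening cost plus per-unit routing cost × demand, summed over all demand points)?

Open {P-α, P-β}; cheapest assignment that respects the capacities:
  P-α (cap 21, load 17): C, D — cost 5×5 + 12×2 = 49
  P-β (cap 18, load 16): A, B — cost 8×4 + 8×4 = 64
  Shipping 113, fixed 125 → total 238.
  Any other capacity-feasible assignment to {P-α, P-β} ships for at least 113.
Compare {P-α, P-γ}: its best feasible assignment gives total 261.
Compare {P-β, P-γ}: its best feasible assignment gives total 270.
Every other set of open sites that can feasibly serve all demand totals ≥ 261 even under its best assignment. Minimum: 238.

238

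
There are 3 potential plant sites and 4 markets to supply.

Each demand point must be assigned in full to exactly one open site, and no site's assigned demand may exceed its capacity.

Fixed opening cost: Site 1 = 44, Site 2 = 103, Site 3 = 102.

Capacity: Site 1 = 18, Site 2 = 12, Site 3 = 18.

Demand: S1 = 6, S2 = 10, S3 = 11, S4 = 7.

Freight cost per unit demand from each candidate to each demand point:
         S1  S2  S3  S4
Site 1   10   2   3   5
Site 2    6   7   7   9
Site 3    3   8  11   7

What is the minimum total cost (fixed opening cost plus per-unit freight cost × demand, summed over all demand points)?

312

Open {Site 1, Site 3}; cheapest assignment that respects the capacities:
  Site 1 (cap 18, load 18): S3, S4 — cost 11×3 + 7×5 = 68
  Site 3 (cap 18, load 16): S1, S2 — cost 6×3 + 10×8 = 98
  Shipping 166, fixed 146 → total 312.
  Any other capacity-feasible assignment to {Site 1, Site 3} ships for at least 166.
Compare {Site 1, Site 2, Site 3}: its best feasible assignment gives total 399.
Every other set of open sites that can feasibly serve all demand totals ≥ 399 even under its best assignment. Minimum: 312.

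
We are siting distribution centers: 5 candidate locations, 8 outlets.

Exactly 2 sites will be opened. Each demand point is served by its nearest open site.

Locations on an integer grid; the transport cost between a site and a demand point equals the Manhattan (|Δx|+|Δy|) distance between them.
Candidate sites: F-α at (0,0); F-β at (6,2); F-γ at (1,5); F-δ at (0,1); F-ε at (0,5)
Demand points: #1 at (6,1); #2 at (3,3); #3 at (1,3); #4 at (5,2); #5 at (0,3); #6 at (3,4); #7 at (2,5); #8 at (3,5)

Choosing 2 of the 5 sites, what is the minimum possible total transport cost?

Open {F-β, F-γ}.
  #1→F-β 1, #2→F-β 4, #3→F-γ 2, #4→F-β 1, #5→F-γ 3, #6→F-γ 3, #7→F-γ 1, #8→F-γ 2  ⇒ total 17.
Compare {F-β, F-ε}: total 20.
Compare {F-γ, F-δ}: total 26.
No size-2 selection does better; minimum is 17.

17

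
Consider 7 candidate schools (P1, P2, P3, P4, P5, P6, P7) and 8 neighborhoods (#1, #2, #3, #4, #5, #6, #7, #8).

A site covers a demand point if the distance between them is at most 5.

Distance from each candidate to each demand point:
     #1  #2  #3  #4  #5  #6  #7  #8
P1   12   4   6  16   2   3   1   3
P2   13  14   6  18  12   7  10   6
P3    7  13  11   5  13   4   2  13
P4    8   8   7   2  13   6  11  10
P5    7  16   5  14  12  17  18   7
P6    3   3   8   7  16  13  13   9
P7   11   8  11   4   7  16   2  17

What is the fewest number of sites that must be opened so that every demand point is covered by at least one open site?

Coverage sets (demand points within 5 of each site):
  P1: {#2, #5, #6, #7, #8}
  P2: {}
  P3: {#4, #6, #7}
  P4: {#4}
  P5: {#3}
  P6: {#1, #2}
  P7: {#4, #7}
No 3 sites suffice: every size-3 union leaves at least one demand point uncovered.
But {P1, P3, P5, P6} covers everything, so the minimum is 4.

4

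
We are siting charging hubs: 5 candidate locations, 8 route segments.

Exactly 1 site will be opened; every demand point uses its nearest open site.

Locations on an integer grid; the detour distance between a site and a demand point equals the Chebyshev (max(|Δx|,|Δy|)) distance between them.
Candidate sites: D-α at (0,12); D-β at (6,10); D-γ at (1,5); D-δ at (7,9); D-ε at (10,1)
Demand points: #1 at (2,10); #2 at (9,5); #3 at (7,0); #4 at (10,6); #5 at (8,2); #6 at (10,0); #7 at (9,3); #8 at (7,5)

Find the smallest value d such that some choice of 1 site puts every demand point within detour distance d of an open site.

Open {D-γ}.
  Farthest demand point is #4 at detour distance 9 (to D-γ); all others are ≤ 9.
With {D-δ} the worst case is 9.
With {D-ε} the worst case is 9.
No size-1 selection achieves below 9.

9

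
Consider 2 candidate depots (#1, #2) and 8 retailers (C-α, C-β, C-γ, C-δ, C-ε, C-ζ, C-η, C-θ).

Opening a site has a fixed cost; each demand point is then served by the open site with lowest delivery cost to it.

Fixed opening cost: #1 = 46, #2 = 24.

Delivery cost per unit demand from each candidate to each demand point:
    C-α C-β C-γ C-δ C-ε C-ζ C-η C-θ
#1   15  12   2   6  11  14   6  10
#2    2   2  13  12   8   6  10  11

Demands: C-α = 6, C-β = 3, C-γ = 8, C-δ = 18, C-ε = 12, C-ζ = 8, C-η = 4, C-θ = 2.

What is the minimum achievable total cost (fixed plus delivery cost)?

400

Open {#1, #2}: assign each demand point to its cheapest open site.
  C-α→#2 6×2=12, C-β→#2 3×2=6, C-γ→#1 8×2=16, C-δ→#1 18×6=108, C-ε→#2 12×8=96, C-ζ→#2 8×6=48, C-η→#1 4×6=24, C-θ→#1 2×10=20
  delivery cost 330, fixed 70 → total 400.
Compare {#2}: delivery cost 544 + fixed 24 = 568.
Compare {#1}: delivery cost 538 + fixed 46 = 584.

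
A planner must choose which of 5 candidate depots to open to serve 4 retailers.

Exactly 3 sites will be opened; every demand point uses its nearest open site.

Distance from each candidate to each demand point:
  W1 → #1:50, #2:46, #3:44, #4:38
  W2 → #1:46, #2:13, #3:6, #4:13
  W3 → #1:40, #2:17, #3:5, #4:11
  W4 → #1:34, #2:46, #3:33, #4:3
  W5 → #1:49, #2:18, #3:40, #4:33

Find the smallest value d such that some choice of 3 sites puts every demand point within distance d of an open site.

34

Open {W1, W2, W4}.
  Farthest demand point is #1 at distance 34 (to W4); all others are ≤ 34.
With {W1, W3, W4} the worst case is 34.
With {W1, W4, W5} the worst case is 34.
No size-3 selection achieves below 34.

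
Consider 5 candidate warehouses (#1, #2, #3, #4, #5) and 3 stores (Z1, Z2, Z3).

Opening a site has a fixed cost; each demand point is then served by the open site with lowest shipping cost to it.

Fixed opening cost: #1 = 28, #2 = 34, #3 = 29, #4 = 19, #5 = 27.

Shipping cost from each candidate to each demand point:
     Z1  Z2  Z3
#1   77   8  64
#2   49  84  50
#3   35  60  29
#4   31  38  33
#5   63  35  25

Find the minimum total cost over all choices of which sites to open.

119

Open {#1, #4}: assign each demand point to its cheapest open site.
  Z1→#4 31, Z2→#1 8, Z3→#4 33
  shipping cost 72, fixed 47 → total 119.
Compare {#4}: shipping cost 102 + fixed 19 = 121.
Compare {#1, #3}: shipping cost 72 + fixed 57 = 129.
Compare {#4, #5}: shipping cost 91 + fixed 46 = 137.
All other subsets cost ≥ 121. Minimum total cost: 119.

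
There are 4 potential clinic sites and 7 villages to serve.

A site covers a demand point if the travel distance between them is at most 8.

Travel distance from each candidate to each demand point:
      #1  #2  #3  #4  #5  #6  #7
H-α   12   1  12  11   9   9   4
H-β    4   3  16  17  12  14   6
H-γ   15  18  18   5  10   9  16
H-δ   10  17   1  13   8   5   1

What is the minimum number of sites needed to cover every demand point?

Coverage sets (demand points within 8 of each site):
  H-α: {#2, #7}
  H-β: {#1, #2, #7}
  H-γ: {#4}
  H-δ: {#3, #5, #6, #7}
No 2 sites suffice: every size-2 union leaves at least one demand point uncovered.
But {H-β, H-γ, H-δ} covers everything, so the minimum is 3.

3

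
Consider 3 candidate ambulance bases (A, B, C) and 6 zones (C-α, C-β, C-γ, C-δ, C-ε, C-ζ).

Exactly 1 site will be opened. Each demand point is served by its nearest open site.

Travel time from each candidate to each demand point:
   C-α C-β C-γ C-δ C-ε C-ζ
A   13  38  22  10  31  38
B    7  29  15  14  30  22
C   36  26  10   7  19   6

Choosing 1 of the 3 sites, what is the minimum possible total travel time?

104

Open {C}.
  C-α→C 36, C-β→C 26, C-γ→C 10, C-δ→C 7, C-ε→C 19, C-ζ→C 6  ⇒ total 104.
Compare {B}: total 117.
Compare {A}: total 152.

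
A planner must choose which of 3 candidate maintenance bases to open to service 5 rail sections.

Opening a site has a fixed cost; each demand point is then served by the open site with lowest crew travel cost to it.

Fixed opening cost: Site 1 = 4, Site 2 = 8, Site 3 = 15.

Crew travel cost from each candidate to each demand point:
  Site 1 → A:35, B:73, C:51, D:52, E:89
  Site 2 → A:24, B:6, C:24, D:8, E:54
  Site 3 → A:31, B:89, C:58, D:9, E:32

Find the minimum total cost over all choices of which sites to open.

Open {Site 2, Site 3}: assign each demand point to its cheapest open site.
  A→Site 2 24, B→Site 2 6, C→Site 2 24, D→Site 2 8, E→Site 3 32
  crew travel cost 94, fixed 23 → total 117.
Compare {Site 1, Site 2, Site 3}: crew travel cost 94 + fixed 27 = 121.
Compare {Site 2}: crew travel cost 116 + fixed 8 = 124.
Compare {Site 1, Site 2}: crew travel cost 116 + fixed 12 = 128.
All other subsets cost ≥ 121. Minimum total cost: 117.

117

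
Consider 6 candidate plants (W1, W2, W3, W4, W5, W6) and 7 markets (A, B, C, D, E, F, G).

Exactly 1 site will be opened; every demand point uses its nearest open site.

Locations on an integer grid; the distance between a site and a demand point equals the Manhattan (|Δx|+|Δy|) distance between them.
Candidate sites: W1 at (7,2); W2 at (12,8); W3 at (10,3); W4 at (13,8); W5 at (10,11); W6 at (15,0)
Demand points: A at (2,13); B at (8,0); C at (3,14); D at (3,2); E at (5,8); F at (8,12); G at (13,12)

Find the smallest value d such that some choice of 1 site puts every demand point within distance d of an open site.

15

Open {W2}.
  Farthest demand point is A at distance 15 (to W2); all others are ≤ 15.
With {W1} the worst case is 16.
With {W4} the worst case is 16.
No size-1 selection achieves below 15.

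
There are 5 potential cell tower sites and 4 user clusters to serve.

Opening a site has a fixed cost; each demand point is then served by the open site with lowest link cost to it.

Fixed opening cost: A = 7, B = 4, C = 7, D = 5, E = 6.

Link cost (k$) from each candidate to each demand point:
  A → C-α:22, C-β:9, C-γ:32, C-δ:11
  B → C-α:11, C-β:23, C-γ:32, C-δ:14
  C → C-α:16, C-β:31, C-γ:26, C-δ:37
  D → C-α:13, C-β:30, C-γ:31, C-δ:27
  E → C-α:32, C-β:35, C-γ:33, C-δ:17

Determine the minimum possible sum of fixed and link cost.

Open {A, B}: assign each demand point to its cheapest open site.
  C-α→B 11, C-β→A 9, C-γ→A 32, C-δ→A 11
  link cost 63, fixed 11 → total 74.
Compare {A, B, C}: link cost 57 + fixed 18 = 75.
Compare {A, C}: link cost 62 + fixed 14 = 76.
Compare {A, D}: link cost 64 + fixed 12 = 76.
All other subsets cost ≥ 75. Minimum total cost: 74.

74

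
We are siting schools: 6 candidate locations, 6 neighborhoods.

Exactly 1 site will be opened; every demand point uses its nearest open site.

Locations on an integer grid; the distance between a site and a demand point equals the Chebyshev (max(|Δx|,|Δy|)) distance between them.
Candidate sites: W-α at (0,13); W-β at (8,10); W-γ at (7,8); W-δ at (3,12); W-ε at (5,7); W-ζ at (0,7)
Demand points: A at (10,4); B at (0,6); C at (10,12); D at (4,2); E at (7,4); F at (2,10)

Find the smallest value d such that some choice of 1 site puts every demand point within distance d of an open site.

5

Open {W-ε}.
  Farthest demand point is A at distance 5 (to W-ε); all others are ≤ 5.
With {W-γ} the worst case is 7.
With {W-β} the worst case is 8.
No size-1 selection achieves below 5.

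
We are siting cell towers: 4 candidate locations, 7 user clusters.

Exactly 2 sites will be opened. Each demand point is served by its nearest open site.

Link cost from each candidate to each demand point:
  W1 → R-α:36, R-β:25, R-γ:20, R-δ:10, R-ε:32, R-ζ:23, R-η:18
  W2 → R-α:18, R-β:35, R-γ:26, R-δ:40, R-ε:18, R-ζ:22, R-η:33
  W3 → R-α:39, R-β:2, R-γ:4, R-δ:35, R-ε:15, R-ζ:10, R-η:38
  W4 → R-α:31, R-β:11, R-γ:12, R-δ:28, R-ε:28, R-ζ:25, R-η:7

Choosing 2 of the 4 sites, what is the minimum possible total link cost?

95

Open {W1, W3}.
  R-α→W1 36, R-β→W3 2, R-γ→W3 4, R-δ→W1 10, R-ε→W3 15, R-ζ→W3 10, R-η→W1 18  ⇒ total 95.
Compare {W3, W4}: total 97.
Compare {W2, W4}: total 116.
No size-2 selection does better; minimum is 95.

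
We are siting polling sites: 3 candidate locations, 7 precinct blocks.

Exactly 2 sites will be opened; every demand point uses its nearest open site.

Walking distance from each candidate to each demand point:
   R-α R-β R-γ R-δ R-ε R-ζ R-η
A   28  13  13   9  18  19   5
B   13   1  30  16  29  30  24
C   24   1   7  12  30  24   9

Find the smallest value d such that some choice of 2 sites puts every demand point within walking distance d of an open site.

19

Open {A, B}.
  Farthest demand point is R-ζ at walking distance 19 (to A); all others are ≤ 19.
With {A, C} the worst case is 24.
With {B, C} the worst case is 29.
No size-2 selection achieves below 19.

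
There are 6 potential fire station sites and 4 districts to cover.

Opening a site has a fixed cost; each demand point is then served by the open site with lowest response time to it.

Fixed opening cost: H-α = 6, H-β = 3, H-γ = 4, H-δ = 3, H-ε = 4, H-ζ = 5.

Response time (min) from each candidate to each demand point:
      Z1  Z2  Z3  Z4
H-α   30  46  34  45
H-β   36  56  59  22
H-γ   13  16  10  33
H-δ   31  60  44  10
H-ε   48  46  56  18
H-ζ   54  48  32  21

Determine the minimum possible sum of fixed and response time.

56

Open {H-γ, H-δ}: assign each demand point to its cheapest open site.
  Z1→H-γ 13, Z2→H-γ 16, Z3→H-γ 10, Z4→H-δ 10
  response time 49, fixed 7 → total 56.
Compare {H-β, H-γ, H-δ}: response time 49 + fixed 10 = 59.
Compare {H-γ, H-δ, H-ε}: response time 49 + fixed 11 = 60.
Compare {H-γ, H-δ, H-ζ}: response time 49 + fixed 12 = 61.
All other subsets cost ≥ 59. Minimum total cost: 56.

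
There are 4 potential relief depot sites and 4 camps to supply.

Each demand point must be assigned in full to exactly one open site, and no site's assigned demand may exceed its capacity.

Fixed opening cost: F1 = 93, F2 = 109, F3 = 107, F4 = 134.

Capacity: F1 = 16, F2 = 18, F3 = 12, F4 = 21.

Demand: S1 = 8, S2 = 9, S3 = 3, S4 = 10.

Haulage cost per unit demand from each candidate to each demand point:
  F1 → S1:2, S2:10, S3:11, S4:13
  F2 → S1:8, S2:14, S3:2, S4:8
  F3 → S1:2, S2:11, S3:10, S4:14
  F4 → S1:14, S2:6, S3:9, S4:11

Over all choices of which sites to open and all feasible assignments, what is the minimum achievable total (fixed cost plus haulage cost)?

Open {F1, F4}; cheapest assignment that respects the capacities:
  F1 (cap 16, load 11): S1, S3 — cost 8×2 + 3×11 = 49
  F4 (cap 21, load 19): S2, S4 — cost 9×6 + 10×11 = 164
  Shipping 213, fixed 227 → total 440.
  Any other capacity-feasible assignment to {F1, F4} ships for at least 213.
Compare {F3, F4}: its best feasible assignment gives total 451.
Compare {F2, F4}: its best feasible assignment gives total 468.
Every other set of open sites that can feasibly serve all demand totals ≥ 451 even under its best assignment. Minimum: 440.

440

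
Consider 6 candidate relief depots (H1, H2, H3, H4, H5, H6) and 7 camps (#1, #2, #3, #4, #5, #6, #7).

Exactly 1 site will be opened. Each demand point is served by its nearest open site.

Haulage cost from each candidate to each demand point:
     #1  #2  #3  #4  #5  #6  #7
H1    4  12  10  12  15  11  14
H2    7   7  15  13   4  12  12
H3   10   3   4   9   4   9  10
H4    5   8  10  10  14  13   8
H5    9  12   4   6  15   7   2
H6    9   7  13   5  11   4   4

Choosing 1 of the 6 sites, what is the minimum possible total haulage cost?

Open {H3}.
  #1→H3 10, #2→H3 3, #3→H3 4, #4→H3 9, #5→H3 4, #6→H3 9, #7→H3 10  ⇒ total 49.
Compare {H6}: total 53.
Compare {H5}: total 55.
No size-1 selection does better; minimum is 49.

49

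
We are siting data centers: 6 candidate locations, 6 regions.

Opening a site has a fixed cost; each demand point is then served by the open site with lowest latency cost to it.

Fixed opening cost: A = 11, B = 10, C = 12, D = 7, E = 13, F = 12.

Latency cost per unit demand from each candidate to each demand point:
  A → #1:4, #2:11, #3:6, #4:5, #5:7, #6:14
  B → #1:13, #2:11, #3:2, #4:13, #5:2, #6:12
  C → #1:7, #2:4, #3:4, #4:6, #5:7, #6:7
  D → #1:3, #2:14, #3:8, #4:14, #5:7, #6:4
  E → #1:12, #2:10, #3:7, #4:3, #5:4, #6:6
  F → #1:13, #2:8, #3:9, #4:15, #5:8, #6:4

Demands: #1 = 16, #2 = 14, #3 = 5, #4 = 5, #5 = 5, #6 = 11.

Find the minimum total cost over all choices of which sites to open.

Open {B, C, D, E}: assign each demand point to its cheapest open site.
  #1→D 16×3=48, #2→C 14×4=56, #3→B 5×2=10, #4→E 5×3=15, #5→B 5×2=10, #6→D 11×4=44
  latency cost 183, fixed 42 → total 225.
Compare {B, C, D}: latency cost 198 + fixed 29 = 227.
Compare {A, B, C, D}: latency cost 193 + fixed 40 = 233.
Compare {C, D, E}: latency cost 203 + fixed 32 = 235.
All other subsets cost ≥ 227. Minimum total cost: 225.

225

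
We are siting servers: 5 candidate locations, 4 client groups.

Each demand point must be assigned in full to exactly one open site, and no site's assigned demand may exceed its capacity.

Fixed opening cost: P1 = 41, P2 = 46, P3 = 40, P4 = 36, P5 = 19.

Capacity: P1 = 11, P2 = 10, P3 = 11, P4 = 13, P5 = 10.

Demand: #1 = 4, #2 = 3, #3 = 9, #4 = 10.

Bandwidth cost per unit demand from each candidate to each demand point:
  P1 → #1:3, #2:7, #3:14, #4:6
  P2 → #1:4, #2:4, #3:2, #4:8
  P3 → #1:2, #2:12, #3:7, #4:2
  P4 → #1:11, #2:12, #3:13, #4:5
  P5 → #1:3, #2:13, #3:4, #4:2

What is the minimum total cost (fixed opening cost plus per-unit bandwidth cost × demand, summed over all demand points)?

177

Open {P1, P2, P5}; cheapest assignment that respects the capacities:
  P1 (cap 11, load 7): #1, #2 — cost 4×3 + 3×7 = 33
  P2 (cap 10, load 9): #3 — cost 9×2 = 18
  P5 (cap 10, load 10): #4 — cost 10×2 = 20
  Shipping 71, fixed 106 → total 177.
  Any other capacity-feasible assignment to {P1, P2, P5} ships for at least 71.
Compare {P2, P3, P5}: its best feasible assignment gives total 187.
Compare {P1, P3, P5}: its best feasible assignment gives total 189.
Every other set of open sites that can feasibly serve all demand totals ≥ 187 even under its best assignment. Minimum: 177.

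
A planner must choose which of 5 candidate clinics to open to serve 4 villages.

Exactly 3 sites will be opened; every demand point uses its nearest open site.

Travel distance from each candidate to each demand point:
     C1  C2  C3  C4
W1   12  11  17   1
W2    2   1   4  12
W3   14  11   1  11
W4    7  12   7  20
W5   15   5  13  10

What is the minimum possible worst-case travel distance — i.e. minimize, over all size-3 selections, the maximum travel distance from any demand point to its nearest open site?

2

Open {W1, W2, W3}.
  Farthest demand point is C1 at travel distance 2 (to W2); all others are ≤ 2.
With {W1, W2, W4} the worst case is 4.
With {W1, W2, W5} the worst case is 4.
No size-3 selection achieves below 2.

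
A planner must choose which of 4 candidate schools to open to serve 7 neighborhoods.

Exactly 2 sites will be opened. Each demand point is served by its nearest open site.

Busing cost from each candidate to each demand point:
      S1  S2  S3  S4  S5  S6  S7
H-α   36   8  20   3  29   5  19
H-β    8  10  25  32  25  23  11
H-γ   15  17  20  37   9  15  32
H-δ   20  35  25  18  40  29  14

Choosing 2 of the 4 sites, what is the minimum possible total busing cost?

Open {H-α, H-γ}.
  S1→H-γ 15, S2→H-α 8, S3→H-α 20, S4→H-α 3, S5→H-γ 9, S6→H-α 5, S7→H-α 19  ⇒ total 79.
Compare {H-α, H-β}: total 80.
Compare {H-α, H-δ}: total 99.
No size-2 selection does better; minimum is 79.

79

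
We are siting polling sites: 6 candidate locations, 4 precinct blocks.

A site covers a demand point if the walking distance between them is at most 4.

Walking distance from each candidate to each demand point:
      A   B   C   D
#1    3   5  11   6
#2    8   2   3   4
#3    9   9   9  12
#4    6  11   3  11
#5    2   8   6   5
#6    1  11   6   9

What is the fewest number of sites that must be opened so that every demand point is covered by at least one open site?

2

Coverage sets (demand points within 4 of each site):
  #1: {A}
  #2: {B, C, D}
  #3: {}
  #4: {C}
  #5: {A}
  #6: {A}
No single site covers all 4 demand points.
But {#1, #2} covers everything, so the minimum is 2.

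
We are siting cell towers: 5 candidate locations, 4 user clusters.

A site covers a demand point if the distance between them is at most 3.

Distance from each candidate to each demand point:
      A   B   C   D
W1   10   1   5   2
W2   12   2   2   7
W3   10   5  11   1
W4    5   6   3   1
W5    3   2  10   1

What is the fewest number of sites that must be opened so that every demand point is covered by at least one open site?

2

Coverage sets (demand points within 3 of each site):
  W1: {B, D}
  W2: {B, C}
  W3: {D}
  W4: {C, D}
  W5: {A, B, D}
No single site covers all 4 demand points.
But {W2, W5} covers everything, so the minimum is 2.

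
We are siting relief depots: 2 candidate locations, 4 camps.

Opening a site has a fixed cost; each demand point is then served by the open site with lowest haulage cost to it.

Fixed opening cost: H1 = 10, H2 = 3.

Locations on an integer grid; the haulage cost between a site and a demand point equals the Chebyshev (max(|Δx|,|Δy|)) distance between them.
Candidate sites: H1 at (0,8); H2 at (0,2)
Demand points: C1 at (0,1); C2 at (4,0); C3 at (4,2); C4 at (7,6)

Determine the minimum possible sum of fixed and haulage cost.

Open {H2}: assign each demand point to its cheapest open site.
  C1→H2 1, C2→H2 4, C3→H2 4, C4→H2 7
  haulage cost 16, fixed 3 → total 19.
Compare {H1, H2}: haulage cost 16 + fixed 13 = 29.
Compare {H1}: haulage cost 28 + fixed 10 = 38.

19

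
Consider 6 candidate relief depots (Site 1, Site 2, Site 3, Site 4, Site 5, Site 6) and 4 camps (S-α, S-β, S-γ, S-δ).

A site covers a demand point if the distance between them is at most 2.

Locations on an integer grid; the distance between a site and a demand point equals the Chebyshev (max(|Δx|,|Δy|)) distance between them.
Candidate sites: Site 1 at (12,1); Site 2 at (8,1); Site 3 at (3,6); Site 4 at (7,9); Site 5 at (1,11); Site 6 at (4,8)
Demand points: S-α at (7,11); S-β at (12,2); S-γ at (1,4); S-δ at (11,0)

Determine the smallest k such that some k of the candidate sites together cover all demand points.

3

Coverage sets (demand points within 2 of each site):
  Site 1: {S-β, S-δ}
  Site 2: {}
  Site 3: {S-γ}
  Site 4: {S-α}
  Site 5: {}
  Site 6: {}
No 2 sites suffice: every size-2 union leaves at least one demand point uncovered.
But {Site 1, Site 3, Site 4} covers everything, so the minimum is 3.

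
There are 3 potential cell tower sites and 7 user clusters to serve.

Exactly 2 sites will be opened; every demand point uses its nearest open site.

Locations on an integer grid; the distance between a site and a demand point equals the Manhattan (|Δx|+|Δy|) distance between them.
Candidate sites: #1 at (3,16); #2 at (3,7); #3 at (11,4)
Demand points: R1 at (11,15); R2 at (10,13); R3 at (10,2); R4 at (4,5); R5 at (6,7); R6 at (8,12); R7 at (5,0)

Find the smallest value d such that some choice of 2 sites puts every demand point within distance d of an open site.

10

Open {#1, #3}.
  Farthest demand point is R2 at distance 10 (to #1); all others are ≤ 10.
With {#2, #3} the worst case is 11.
With {#1, #2} the worst case is 12.
No size-2 selection achieves below 10.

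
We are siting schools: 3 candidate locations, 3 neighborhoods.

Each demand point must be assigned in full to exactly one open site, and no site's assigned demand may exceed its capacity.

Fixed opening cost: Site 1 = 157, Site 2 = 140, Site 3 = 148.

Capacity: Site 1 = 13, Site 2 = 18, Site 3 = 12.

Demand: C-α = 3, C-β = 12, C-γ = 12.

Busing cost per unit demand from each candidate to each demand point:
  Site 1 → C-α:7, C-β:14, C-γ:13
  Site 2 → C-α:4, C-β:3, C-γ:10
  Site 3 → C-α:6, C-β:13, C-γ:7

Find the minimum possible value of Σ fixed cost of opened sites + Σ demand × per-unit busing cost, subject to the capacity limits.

Open {Site 2, Site 3}; cheapest assignment that respects the capacities:
  Site 2 (cap 18, load 15): C-α, C-β — cost 3×4 + 12×3 = 48
  Site 3 (cap 12, load 12): C-γ — cost 12×7 = 84
  Shipping 132, fixed 288 → total 420.
  Any other capacity-feasible assignment to {Site 2, Site 3} ships for at least 132.
Compare {Site 1, Site 2}: its best feasible assignment gives total 501.
Compare {Site 1, Site 2, Site 3}: its best feasible assignment gives total 577.
Every other set of open sites that can feasibly serve all demand totals ≥ 501 even under its best assignment. Minimum: 420.

420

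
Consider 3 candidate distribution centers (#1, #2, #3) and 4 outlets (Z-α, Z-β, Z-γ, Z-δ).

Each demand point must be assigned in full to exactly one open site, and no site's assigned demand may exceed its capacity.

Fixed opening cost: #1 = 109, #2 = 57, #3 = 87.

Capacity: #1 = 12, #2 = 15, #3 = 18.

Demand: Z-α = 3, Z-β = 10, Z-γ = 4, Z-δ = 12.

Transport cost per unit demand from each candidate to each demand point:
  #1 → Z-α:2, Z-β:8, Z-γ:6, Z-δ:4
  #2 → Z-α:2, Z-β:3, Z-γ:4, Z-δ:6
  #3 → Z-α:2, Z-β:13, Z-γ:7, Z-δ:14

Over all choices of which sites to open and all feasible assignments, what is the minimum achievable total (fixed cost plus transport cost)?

Open {#1, #2, #3}; cheapest assignment that respects the capacities:
  #1 (cap 12, load 12): Z-δ — cost 12×4 = 48
  #2 (cap 15, load 14): Z-β, Z-γ — cost 10×3 + 4×4 = 46
  #3 (cap 18, load 3): Z-α — cost 3×2 = 6
  Shipping 100, fixed 253 → total 353.
  Any other capacity-feasible assignment to {#1, #2, #3} ships for at least 100.
Compare {#2, #3}: its best feasible assignment gives total 364.
Compare {#1, #3}: its best feasible assignment gives total 408.
Every other set of open sites that can feasibly serve all demand totals ≥ 364 even under its best assignment. Minimum: 353.

353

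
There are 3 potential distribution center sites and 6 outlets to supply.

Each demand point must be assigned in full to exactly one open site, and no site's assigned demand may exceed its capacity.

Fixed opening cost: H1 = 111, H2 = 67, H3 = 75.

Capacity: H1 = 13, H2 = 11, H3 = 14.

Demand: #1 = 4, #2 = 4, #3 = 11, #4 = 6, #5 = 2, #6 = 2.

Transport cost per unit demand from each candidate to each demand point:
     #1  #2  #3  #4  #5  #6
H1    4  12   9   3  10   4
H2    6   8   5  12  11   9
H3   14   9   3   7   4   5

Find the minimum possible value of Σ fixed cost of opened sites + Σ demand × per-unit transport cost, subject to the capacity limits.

368

Open {H1, H2, H3}; cheapest assignment that respects the capacities:
  H1 (cap 13, load 12): #1, #4, #6 — cost 4×4 + 6×3 + 2×4 = 42
  H2 (cap 11, load 4): #2 — cost 4×8 = 32
  H3 (cap 14, load 13): #3, #5 — cost 11×3 + 2×4 = 41
  Shipping 115, fixed 253 → total 368.
  Any other capacity-feasible assignment to {H1, H2, H3} ships for at least 115.
Total demand is 29 and no other set of sites has combined capacity ≥ 29, so {H1, H2, H3} is the only feasible choice of open sites. Minimum: 368.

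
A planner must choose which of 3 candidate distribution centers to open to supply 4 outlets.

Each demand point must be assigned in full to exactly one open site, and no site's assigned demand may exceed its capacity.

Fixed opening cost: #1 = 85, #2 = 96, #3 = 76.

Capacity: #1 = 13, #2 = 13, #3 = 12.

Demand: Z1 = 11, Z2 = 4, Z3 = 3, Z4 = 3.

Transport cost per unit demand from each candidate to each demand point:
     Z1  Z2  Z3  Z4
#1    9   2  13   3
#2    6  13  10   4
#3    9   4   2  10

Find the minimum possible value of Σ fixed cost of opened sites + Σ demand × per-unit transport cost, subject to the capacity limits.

Open {#2, #3}; cheapest assignment that respects the capacities:
  #2 (cap 13, load 11): Z1 — cost 11×6 = 66
  #3 (cap 12, load 10): Z2, Z3, Z4 — cost 4×4 + 3×2 + 3×10 = 52
  Shipping 118, fixed 172 → total 290.
  Any other capacity-feasible assignment to {#2, #3} ships for at least 118.
Compare {#1, #2}: its best feasible assignment gives total 303.
Compare {#1, #3}: its best feasible assignment gives total 312.
Every other set of open sites that can feasibly serve all demand totals ≥ 303 even under its best assignment. Minimum: 290.

290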